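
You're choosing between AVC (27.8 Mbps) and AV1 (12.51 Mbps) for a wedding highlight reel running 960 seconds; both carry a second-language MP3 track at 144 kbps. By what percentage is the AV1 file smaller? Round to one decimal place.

Audio: 144 kbps = 0.144 Mbps.
AVC: 27.944 Mbps × 960 s = 26826.2 Mb = 3.353 GB.
AV1: 12.654 Mbps × 960 s = 12147.8 Mb = 1.518 GB.
Reduction: (1 − 1.518/3.353) × 100 = 54.72%.

54.7%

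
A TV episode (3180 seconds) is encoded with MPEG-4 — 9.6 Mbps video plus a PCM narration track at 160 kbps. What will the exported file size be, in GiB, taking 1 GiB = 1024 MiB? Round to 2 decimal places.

3.61 GiB

Audio: 160 kbps = 0.160 Mbps.
Total bitrate: 9.6 + 0.160 = 9.760 Mbps.
Stream data: 9.760 Mbps × 3180 s = 31036.8 Mb.
31,037 Mb = 3,879,600,000 bytes ÷ 1,073,741,824 = 3.613 GiB.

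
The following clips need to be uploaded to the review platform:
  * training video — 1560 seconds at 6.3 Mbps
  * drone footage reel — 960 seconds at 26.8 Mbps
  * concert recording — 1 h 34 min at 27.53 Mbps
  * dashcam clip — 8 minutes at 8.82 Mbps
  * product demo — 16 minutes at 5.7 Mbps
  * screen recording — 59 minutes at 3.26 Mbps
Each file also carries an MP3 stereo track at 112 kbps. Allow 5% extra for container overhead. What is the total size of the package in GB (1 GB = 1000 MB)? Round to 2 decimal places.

28.03 GB

Audio: 112 kbps = 0.112 Mbps.
training video: 6.412 Mbps × 1560 s × 1.05 = 10502.9 Mb
drone footage reel: 26.912 Mbps × 960 s × 1.05 = 27127.3 Mb
concert recording: 27.642 Mbps × 5640 s × 1.05 = 163695.9 Mb
dashcam clip: 8.932 Mbps × 480 s × 1.05 = 4501.7 Mb
product demo: 5.812 Mbps × 960 s × 1.05 = 5858.5 Mb
screen recording: 3.372 Mbps × 3540 s × 1.05 = 12533.7 Mb
Total: 224220.0 Mb = 28027.5 MB.
= 28.03 GB.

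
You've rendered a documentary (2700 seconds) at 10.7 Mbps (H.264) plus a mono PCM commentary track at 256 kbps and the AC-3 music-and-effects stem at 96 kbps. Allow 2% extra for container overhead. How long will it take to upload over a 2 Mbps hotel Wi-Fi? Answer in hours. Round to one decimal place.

Audio total: 256 + 96 = 352 kbps = 0.352 Mbps.
Total bitrate: 11.052 Mbps.
File: 11.052 Mbps × 2700 s = 29840.4 Mb.
With 2% container overhead: ×1.02. → 30437.2 Mb.
At 2 Mbps: 30437.2 / 2 = 15218.6 s ≈ 4.23 hours.

4.2 hours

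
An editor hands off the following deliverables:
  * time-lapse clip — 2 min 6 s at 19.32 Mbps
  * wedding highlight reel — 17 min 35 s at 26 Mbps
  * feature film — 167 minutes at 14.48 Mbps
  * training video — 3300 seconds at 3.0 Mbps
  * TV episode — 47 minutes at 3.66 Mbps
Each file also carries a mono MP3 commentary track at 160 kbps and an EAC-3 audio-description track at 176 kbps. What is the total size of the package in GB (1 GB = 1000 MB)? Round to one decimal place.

25.1 GB

Audio total: 160 + 176 = 336 kbps = 0.336 Mbps.
time-lapse clip: 19.656 Mbps × 126 s = 2476.7 Mb
wedding highlight reel: 26.336 Mbps × 1055 s = 27784.5 Mb
feature film: 14.816 Mbps × 10020 s = 148456.3 Mb
training video: 3.336 Mbps × 3300 s = 11008.8 Mb
TV episode: 3.996 Mbps × 2820 s = 11268.7 Mb
Total: 200995.0 Mb = 25124.4 MB.
= 25.12 GB.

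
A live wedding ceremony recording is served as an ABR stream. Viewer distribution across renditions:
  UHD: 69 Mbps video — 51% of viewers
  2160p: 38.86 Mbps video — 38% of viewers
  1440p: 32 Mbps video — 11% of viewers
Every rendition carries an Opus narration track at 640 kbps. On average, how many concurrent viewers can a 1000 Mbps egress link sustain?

18

Audio: 640 kbps = 0.640 Mbps.
Average per-viewer bitrate: 0.51×69.640 + 0.38×39.500 + 0.11×32.640 = 54.117 Mbps.
1000 Mbps = 1,000 Mbps; 1,000 / 54.117 = 18.48 → 18.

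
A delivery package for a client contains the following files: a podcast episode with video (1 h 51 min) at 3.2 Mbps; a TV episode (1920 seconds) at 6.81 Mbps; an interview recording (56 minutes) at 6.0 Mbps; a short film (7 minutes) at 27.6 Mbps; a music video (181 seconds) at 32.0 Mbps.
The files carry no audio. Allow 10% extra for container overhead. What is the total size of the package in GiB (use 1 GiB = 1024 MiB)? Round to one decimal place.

9.2 GiB

podcast episode with video: 3.200 Mbps × 6660 s × 1.10 = 23443.2 Mb
TV episode: 6.810 Mbps × 1920 s × 1.10 = 14382.7 Mb
interview recording: 6.000 Mbps × 3360 s × 1.10 = 22176.0 Mb
short film: 27.600 Mbps × 420 s × 1.10 = 12751.2 Mb
music video: 32.000 Mbps × 181 s × 1.10 = 6371.2 Mb
Total: 79124.3 Mb = 9890.5 MB.
= 9.211 GiB.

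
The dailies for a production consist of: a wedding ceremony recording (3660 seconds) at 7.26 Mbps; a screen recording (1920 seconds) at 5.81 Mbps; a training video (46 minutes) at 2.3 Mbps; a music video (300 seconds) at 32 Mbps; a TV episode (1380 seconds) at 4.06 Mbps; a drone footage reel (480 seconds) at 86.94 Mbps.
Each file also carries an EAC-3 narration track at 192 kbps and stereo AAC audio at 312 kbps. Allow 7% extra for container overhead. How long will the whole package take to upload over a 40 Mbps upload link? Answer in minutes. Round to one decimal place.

47.4 minutes

Audio total: 192 + 312 = 504 kbps = 0.504 Mbps.
wedding ceremony recording: 7.764 Mbps × 3660 s × 1.07 = 30405.4 Mb
screen recording: 6.314 Mbps × 1920 s × 1.07 = 12971.5 Mb
training video: 2.804 Mbps × 2760 s × 1.07 = 8280.8 Mb
music video: 32.504 Mbps × 300 s × 1.07 = 10433.8 Mb
TV episode: 4.564 Mbps × 1380 s × 1.07 = 6739.2 Mb
drone footage reel: 87.444 Mbps × 480 s × 1.07 = 44911.2 Mb
Total: 113741.9 Mb = 14217.7 MB.
At 40 Mbps: 113741.9 / 40 = 2844 s ≈ 47.4 minutes.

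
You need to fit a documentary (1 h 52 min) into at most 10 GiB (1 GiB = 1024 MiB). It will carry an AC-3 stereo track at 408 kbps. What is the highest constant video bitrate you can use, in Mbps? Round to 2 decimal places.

12.37 Mbps

Budget: 10 GiB = 85899.3 Mb.
1 h 52 min = 112 min = 6720 s
Total bitrate budget: 85899.3 Mb / 6720 s = 12.783 Mbps.
Audio: 408 kbps = 0.408 Mbps.
Video: 12.783 − 0.408 = 12.375 Mbps.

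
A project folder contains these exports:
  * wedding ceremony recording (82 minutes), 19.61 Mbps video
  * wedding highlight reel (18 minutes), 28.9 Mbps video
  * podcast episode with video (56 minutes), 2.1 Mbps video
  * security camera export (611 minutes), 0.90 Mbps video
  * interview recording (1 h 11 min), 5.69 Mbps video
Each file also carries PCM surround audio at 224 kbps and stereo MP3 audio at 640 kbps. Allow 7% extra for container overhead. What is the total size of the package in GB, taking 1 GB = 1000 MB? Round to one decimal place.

Audio total: 224 + 640 = 864 kbps = 0.864 Mbps.
wedding ceremony recording: 20.474 Mbps × 4920 s × 1.07 = 107783.3 Mb
wedding highlight reel: 29.764 Mbps × 1080 s × 1.07 = 34395.3 Mb
podcast episode with video: 2.964 Mbps × 3360 s × 1.07 = 10656.2 Mb
security camera export: 1.764 Mbps × 36660 s × 1.07 = 69195.0 Mb
interview recording: 6.554 Mbps × 4260 s × 1.07 = 29874.4 Mb
Total: 251904.2 Mb = 31488.0 MB.
= 31.49 GB.

31.5 GB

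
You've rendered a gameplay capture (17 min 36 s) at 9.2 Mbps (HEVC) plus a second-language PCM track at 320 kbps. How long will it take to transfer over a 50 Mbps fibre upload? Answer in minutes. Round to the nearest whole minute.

17 min 36 s = 1056 s
Audio: 320 kbps = 0.320 Mbps.
Total bitrate: 9.520 Mbps.
File: 9.520 Mbps × 1056 s = 10053.1 Mb.
At 50 Mbps: 10053.1 / 50 = 201.1 s ≈ 3.35 minutes.

3 minutes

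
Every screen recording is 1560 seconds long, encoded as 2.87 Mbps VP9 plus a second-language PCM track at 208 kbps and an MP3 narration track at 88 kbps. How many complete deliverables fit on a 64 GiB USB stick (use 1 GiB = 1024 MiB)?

111

Audio total: 208 + 88 = 296 kbps = 0.296 Mbps.
Total bitrate: 3.166 Mbps.
Per item: 3.166 Mbps × 1560 s = 4,939 Mb = 617.4 MB.
Capacity: 64 GiB = 549,756 Mb; 111.31 items → 111 complete.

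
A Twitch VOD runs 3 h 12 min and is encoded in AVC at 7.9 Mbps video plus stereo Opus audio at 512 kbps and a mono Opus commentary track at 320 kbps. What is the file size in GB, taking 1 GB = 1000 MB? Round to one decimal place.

12.6 GB

3 h 12 min = 192 min = 11520 s
Audio total: 512 + 320 = 832 kbps = 0.832 Mbps.
Total bitrate: 7.9 + 0.832 = 8.732 Mbps.
Stream data: 8.732 Mbps × 11520 s = 100592.6 Mb.
100,593 Mb ÷ 8 = 12,574 MB → 12.57 GB.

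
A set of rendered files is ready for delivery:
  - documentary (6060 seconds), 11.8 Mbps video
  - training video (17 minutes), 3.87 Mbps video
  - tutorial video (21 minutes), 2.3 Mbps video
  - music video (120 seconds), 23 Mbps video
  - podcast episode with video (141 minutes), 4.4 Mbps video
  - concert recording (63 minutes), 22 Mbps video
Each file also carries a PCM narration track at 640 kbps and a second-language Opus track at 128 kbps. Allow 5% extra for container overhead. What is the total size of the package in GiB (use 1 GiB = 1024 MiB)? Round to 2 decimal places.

Audio total: 640 + 128 = 768 kbps = 0.768 Mbps.
documentary: 12.568 Mbps × 6060 s × 1.05 = 79970.2 Mb
training video: 4.638 Mbps × 1020 s × 1.05 = 4967.3 Mb
tutorial video: 3.068 Mbps × 1260 s × 1.05 = 4059.0 Mb
music video: 23.768 Mbps × 120 s × 1.05 = 2994.8 Mb
podcast episode with video: 5.168 Mbps × 8460 s × 1.05 = 45907.3 Mb
concert recording: 22.768 Mbps × 3780 s × 1.05 = 90366.2 Mb
Total: 228264.8 Mb = 28533.1 MB.
= 26.57 GiB.

26.57 GiB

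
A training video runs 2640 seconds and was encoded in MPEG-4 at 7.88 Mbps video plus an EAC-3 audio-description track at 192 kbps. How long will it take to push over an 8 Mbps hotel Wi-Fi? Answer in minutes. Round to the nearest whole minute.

44 minutes

Audio: 192 kbps = 0.192 Mbps.
Total bitrate: 8.072 Mbps.
File: 8.072 Mbps × 2640 s = 21310.1 Mb.
At 8 Mbps: 21310.1 / 8 = 2663.8 s ≈ 44.4 minutes.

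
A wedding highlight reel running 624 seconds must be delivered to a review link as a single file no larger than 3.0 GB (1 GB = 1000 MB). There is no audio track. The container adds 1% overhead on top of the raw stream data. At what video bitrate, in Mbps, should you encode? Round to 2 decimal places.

Budget: 3.0 GB = 24000.0 Mb.
Stream payload after overhead: 24000.0 / 1.01 = 23762.4 Mb.
Total bitrate budget: 23762.4 Mb / 624 s = 38.081 Mbps.

38.08 Mbps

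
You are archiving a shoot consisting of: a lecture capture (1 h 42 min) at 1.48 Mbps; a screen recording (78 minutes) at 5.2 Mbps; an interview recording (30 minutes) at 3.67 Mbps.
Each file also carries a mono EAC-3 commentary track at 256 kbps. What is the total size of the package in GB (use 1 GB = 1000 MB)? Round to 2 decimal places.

5.40 GB

Audio: 256 kbps = 0.256 Mbps.
lecture capture: 1.736 Mbps × 6120 s = 10624.3 Mb
screen recording: 5.456 Mbps × 4680 s = 25534.1 Mb
interview recording: 3.926 Mbps × 1800 s = 7066.8 Mb
Total: 43225.2 Mb = 5403.1 MB.
= 5.403 GB.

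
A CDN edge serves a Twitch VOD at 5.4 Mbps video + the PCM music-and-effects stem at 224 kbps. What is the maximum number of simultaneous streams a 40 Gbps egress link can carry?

Audio: 224 kbps = 0.224 Mbps.
Per-viewer media rate: 5.624 Mbps.
40 Gbps = 40,000 Mbps; 40,000 / 5.624 = 7112.38 → 7112 viewers.

7112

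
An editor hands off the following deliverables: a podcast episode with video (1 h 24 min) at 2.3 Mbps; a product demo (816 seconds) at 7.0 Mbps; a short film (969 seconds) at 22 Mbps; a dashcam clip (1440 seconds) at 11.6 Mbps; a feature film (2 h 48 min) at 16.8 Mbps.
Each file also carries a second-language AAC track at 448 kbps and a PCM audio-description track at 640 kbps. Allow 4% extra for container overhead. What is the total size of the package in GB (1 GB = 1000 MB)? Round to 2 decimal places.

31.80 GB

Audio total: 448 + 640 = 1088 kbps = 1.088 Mbps.
podcast episode with video: 3.388 Mbps × 5040 s × 1.04 = 17758.5 Mb
product demo: 8.088 Mbps × 816 s × 1.04 = 6863.8 Mb
short film: 23.088 Mbps × 969 s × 1.04 = 23267.2 Mb
dashcam clip: 12.688 Mbps × 1440 s × 1.04 = 19001.5 Mb
feature film: 17.888 Mbps × 10080 s × 1.04 = 187523.5 Mb
Total: 254414.5 Mb = 31801.8 MB.
= 31.80 GB.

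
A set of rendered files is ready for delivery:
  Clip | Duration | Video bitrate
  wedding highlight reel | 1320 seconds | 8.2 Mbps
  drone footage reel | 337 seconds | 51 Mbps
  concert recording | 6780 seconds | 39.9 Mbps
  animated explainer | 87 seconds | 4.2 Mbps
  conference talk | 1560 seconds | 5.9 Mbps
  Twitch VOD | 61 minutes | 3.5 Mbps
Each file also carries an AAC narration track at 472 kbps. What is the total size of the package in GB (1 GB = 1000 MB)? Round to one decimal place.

Audio: 472 kbps = 0.472 Mbps.
wedding highlight reel: 8.672 Mbps × 1320 s = 11447.0 Mb
drone footage reel: 51.472 Mbps × 337 s = 17346.1 Mb
concert recording: 40.372 Mbps × 6780 s = 273722.2 Mb
animated explainer: 4.672 Mbps × 87 s = 406.5 Mb
conference talk: 6.372 Mbps × 1560 s = 9940.3 Mb
Twitch VOD: 3.972 Mbps × 3660 s = 14537.5 Mb
Total: 327399.6 Mb = 40924.9 MB.
= 40.92 GB.

40.9 GB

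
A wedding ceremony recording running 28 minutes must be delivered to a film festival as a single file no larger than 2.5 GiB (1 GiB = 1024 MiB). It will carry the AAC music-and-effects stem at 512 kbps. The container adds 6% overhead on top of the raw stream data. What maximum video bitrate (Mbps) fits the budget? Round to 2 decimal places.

Budget: 2.5 GiB = 21474.8 Mb.
Stream payload after overhead: 21474.8 / 1.06 = 20259.3 Mb.
28 min = 1680 s
Total bitrate budget: 20259.3 Mb / 1680 s = 12.059 Mbps.
Audio: 512 kbps = 0.512 Mbps.
Video: 12.059 − 0.512 = 11.547 Mbps.

11.55 Mbps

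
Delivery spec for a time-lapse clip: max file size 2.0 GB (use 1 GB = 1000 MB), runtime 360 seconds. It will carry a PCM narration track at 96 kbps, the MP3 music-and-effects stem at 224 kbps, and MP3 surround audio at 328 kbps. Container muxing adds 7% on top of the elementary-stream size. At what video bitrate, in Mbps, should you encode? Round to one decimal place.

Budget: 2.0 GB = 16000.0 Mb.
Stream payload after overhead: 16000.0 / 1.07 = 14953.3 Mb.
Total bitrate budget: 14953.3 Mb / 360 s = 41.537 Mbps.
Audio total: 96 + 224 + 328 = 648 kbps = 0.648 Mbps.
Video: 41.537 − 0.648 = 40.889 Mbps.

40.9 Mbps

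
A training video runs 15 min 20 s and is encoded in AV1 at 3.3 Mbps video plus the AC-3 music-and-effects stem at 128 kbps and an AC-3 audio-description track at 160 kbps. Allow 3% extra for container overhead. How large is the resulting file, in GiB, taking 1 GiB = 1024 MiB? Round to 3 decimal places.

15 min 20 s = 920 s
Audio total: 128 + 160 = 288 kbps = 0.288 Mbps.
Total bitrate: 3.3 + 0.288 = 3.588 Mbps.
Stream data: 3.588 Mbps × 920 s = 3301.0 Mb.
With 3% container overhead: ×1.03.
3,400 Mb = 424,998,600 bytes ÷ 1,073,741,824 = 0.3958 GiB.

0.396 GiB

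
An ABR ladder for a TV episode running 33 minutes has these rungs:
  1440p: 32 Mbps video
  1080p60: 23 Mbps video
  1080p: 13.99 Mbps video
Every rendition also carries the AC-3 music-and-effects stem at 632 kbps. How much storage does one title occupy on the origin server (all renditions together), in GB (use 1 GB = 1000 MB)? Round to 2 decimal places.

33 min = 1980 s
Audio: 632 kbps = 0.632 Mbps.
Sum of rendition bitrates: (32+0.632) + (23+0.632) + (13.99+0.632) = 70.886 Mbps.
× 1980 s = 140,354 Mb = 17,544 MB = 17.54 GB.

17.54 GB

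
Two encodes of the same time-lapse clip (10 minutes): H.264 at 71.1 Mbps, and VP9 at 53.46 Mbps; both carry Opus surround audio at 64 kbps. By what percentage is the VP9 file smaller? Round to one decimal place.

24.8%

10 min = 600 s
Audio: 64 kbps = 0.064 Mbps.
H.264: 71.164 Mbps × 600 s = 42698.4 Mb = 5.337 GB.
VP9: 53.524 Mbps × 600 s = 32114.4 Mb = 4.014 GB.
Reduction: (1 − 4.014/5.337) × 100 = 24.79%.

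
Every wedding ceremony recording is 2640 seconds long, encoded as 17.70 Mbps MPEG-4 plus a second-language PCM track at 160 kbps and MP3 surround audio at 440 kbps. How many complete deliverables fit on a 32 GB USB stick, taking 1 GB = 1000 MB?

Audio total: 160 + 440 = 600 kbps = 0.600 Mbps.
Total bitrate: 18.300 Mbps.
Per item: 18.300 Mbps × 2640 s = 48,312 Mb = 6,039 MB.
Capacity: 32 GB = 256,000 Mb; 5.30 items → 5 complete.

5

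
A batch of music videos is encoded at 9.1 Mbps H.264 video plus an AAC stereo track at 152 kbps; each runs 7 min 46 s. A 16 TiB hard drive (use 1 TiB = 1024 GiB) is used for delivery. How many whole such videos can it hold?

32642

7 min 46 s = 466 s
Audio: 152 kbps = 0.152 Mbps.
Total bitrate: 9.252 Mbps.
Per item: 9.252 Mbps × 466 s = 4,311 Mb = 538.9 MB.
Capacity: 16 TiB = 140,737,488 Mb; 32642.86 items → 32642 complete.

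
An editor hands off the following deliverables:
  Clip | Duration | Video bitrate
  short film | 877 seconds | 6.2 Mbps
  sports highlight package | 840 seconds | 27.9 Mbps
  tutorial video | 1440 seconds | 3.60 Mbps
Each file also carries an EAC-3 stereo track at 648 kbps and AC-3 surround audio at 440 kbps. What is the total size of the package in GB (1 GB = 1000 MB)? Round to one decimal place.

Audio total: 648 + 440 = 1088 kbps = 1.088 Mbps.
short film: 7.288 Mbps × 877 s = 6391.6 Mb
sports highlight package: 28.988 Mbps × 840 s = 24349.9 Mb
tutorial video: 4.688 Mbps × 1440 s = 6750.7 Mb
Total: 37492.2 Mb = 4686.5 MB.
= 4.687 GB.

4.7 GB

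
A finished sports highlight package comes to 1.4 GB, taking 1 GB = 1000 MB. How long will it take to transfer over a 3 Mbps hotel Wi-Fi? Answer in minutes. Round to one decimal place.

File: 1.4 GB = 11200.0 Mb.
At 3 Mbps: 11200.0 / 3 = 3733.3 s ≈ 62.2 minutes.

62.2 minutes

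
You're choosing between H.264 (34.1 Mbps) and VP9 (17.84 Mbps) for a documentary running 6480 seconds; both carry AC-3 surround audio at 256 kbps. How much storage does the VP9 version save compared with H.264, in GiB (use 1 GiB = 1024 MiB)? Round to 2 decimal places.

Audio: 256 kbps = 0.256 Mbps.
H.264: 34.356 Mbps × 6480 s = 222626.9 Mb = 25.917 GiB.
VP9: 18.096 Mbps × 6480 s = 117262.1 Mb = 13.651 GiB.
Saving: 25.917 − 13.651 = 12.266 GiB.

12.27 GiB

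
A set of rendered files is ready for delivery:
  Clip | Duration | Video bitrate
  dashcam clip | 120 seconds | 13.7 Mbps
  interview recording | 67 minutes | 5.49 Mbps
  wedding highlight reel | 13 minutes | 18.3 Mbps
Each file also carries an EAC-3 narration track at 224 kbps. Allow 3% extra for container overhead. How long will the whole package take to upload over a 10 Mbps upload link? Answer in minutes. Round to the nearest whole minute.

67 minutes

Audio: 224 kbps = 0.224 Mbps.
dashcam clip: 13.924 Mbps × 120 s × 1.03 = 1721.0 Mb
interview recording: 5.714 Mbps × 4020 s × 1.03 = 23659.4 Mb
wedding highlight reel: 18.524 Mbps × 780 s × 1.03 = 14882.2 Mb
Total: 40262.6 Mb = 5032.8 MB.
At 10 Mbps: 40262.6 / 10 = 4026 s ≈ 67.1 minutes.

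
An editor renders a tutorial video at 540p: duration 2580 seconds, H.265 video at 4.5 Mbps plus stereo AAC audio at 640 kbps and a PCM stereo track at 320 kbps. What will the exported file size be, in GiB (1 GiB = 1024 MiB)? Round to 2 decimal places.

1.64 GiB

Audio total: 640 + 320 = 960 kbps = 0.960 Mbps.
Total bitrate: 4.5 + 0.960 = 5.460 Mbps.
Stream data: 5.460 Mbps × 2580 s = 14086.8 Mb.
14,087 Mb = 1,760,850,000 bytes ÷ 1,073,741,824 = 1.640 GiB.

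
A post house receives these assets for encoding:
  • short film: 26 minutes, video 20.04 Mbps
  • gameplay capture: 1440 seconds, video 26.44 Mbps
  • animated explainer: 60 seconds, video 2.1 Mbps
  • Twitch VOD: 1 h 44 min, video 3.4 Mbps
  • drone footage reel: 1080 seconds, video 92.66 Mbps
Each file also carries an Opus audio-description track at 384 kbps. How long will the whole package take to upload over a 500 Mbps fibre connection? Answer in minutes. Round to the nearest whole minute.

6 minutes

Audio: 384 kbps = 0.384 Mbps.
short film: 20.424 Mbps × 1560 s = 31861.4 Mb
gameplay capture: 26.824 Mbps × 1440 s = 38626.6 Mb
animated explainer: 2.484 Mbps × 60 s = 149.0 Mb
Twitch VOD: 3.784 Mbps × 6240 s = 23612.2 Mb
drone footage reel: 93.044 Mbps × 1080 s = 100487.5 Mb
Total: 194736.7 Mb = 24342.1 MB.
At 500 Mbps: 194736.7 / 500 = 389 s ≈ 6.49 minutes.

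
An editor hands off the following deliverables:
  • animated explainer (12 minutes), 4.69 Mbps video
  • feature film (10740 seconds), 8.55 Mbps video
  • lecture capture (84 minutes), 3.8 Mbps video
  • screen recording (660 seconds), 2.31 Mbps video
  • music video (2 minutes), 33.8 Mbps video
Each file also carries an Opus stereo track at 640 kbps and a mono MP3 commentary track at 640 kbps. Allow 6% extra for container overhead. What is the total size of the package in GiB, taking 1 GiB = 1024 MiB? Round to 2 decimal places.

Audio total: 640 + 640 = 1280 kbps = 1.280 Mbps.
animated explainer: 5.970 Mbps × 720 s × 1.06 = 4556.3 Mb
feature film: 9.830 Mbps × 10740 s × 1.06 = 111908.7 Mb
lecture capture: 5.080 Mbps × 5040 s × 1.06 = 27139.4 Mb
screen recording: 3.590 Mbps × 660 s × 1.06 = 2511.6 Mb
music video: 35.080 Mbps × 120 s × 1.06 = 4462.2 Mb
Total: 150578.1 Mb = 18822.3 MB.
= 17.53 GiB.

17.53 GiB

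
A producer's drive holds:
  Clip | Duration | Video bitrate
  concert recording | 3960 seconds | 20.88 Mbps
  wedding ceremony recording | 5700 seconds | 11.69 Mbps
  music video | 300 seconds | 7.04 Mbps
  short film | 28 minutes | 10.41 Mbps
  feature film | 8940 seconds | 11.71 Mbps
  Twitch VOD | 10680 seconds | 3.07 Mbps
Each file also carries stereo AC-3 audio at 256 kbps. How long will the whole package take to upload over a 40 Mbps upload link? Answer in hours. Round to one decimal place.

2.2 hours

Audio: 256 kbps = 0.256 Mbps.
concert recording: 21.136 Mbps × 3960 s = 83698.6 Mb
wedding ceremony recording: 11.946 Mbps × 5700 s = 68092.2 Mb
music video: 7.296 Mbps × 300 s = 2188.8 Mb
short film: 10.666 Mbps × 1680 s = 17918.9 Mb
feature film: 11.966 Mbps × 8940 s = 106976.0 Mb
Twitch VOD: 3.326 Mbps × 10680 s = 35521.7 Mb
Total: 314396.2 Mb = 39299.5 MB.
At 40 Mbps: 314396.2 / 40 = 7860 s ≈ 2.18 hours.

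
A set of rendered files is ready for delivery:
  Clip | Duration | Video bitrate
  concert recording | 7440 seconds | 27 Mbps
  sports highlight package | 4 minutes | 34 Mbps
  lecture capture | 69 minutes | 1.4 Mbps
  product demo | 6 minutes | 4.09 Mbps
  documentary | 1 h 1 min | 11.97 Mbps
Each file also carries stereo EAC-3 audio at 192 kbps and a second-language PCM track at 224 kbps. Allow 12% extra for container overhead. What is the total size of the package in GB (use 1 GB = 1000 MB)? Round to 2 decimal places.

Audio total: 192 + 224 = 416 kbps = 0.416 Mbps.
concert recording: 27.416 Mbps × 7440 s × 1.12 = 228452.0 Mb
sports highlight package: 34.416 Mbps × 240 s × 1.12 = 9251.0 Mb
lecture capture: 1.816 Mbps × 4140 s × 1.12 = 8420.4 Mb
product demo: 4.506 Mbps × 360 s × 1.12 = 1816.8 Mb
documentary: 12.386 Mbps × 3660 s × 1.12 = 50772.7 Mb
Total: 298713.0 Mb = 37339.1 MB.
= 37.34 GB.

37.34 GB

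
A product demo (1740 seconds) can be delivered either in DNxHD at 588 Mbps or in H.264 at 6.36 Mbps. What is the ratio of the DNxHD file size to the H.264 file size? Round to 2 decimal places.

92.45

DNxHD: 588.000 Mbps × 1740 s = 1023120.0 Mb = 119.107 GiB.
H.264: 6.360 Mbps × 1740 s = 11066.4 Mb = 1.288 GiB.
Ratio: 119.107 / 1.288 = 92.453.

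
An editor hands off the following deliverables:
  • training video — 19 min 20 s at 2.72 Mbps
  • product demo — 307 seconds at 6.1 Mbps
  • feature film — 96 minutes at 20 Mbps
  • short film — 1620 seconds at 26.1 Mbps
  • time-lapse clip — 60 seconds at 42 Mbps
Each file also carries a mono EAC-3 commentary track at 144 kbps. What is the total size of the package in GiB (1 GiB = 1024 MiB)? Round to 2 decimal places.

19.36 GiB

Audio: 144 kbps = 0.144 Mbps.
training video: 2.864 Mbps × 1160 s = 3322.2 Mb
product demo: 6.244 Mbps × 307 s = 1916.9 Mb
feature film: 20.144 Mbps × 5760 s = 116029.4 Mb
short film: 26.244 Mbps × 1620 s = 42515.3 Mb
time-lapse clip: 42.144 Mbps × 60 s = 2528.6 Mb
Total: 166312.5 Mb = 20789.1 MB.
= 19.36 GiB.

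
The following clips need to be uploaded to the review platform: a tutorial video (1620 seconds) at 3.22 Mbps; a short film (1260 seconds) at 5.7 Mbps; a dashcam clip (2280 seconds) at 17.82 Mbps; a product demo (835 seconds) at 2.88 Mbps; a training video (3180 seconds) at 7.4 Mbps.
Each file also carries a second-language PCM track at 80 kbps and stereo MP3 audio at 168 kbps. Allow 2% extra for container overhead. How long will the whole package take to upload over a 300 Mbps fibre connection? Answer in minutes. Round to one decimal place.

Audio total: 80 + 168 = 248 kbps = 0.248 Mbps.
tutorial video: 3.468 Mbps × 1620 s × 1.02 = 5730.5 Mb
short film: 5.948 Mbps × 1260 s × 1.02 = 7644.4 Mb
dashcam clip: 18.068 Mbps × 2280 s × 1.02 = 42018.9 Mb
product demo: 3.128 Mbps × 835 s × 1.02 = 2664.1 Mb
training video: 7.648 Mbps × 3180 s × 1.02 = 24807.1 Mb
Total: 82865.0 Mb = 10358.1 MB.
At 300 Mbps: 82865.0 / 300 = 276 s ≈ 4.6 minutes.

4.6 minutes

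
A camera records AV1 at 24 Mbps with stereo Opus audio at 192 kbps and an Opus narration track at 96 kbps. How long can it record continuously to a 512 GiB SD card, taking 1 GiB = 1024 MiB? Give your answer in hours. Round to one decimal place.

Audio total: 192 + 96 = 288 kbps = 0.288 Mbps.
Total bitrate: 24 + 0.288 = 24.288 Mbps.
Capacity: 512 GiB = 4,398,047 Mb.
Recording time: 4,398,047 / 24.288 = 181,079 s ≈ 50.3 hours.

50.3 hours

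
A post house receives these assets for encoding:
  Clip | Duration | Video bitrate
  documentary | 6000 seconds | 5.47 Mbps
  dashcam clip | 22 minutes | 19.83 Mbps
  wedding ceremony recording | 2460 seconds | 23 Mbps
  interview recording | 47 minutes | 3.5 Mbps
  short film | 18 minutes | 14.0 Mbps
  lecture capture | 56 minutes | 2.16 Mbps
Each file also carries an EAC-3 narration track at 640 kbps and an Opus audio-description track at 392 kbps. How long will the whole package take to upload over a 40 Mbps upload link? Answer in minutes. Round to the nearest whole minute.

Audio total: 640 + 392 = 1032 kbps = 1.032 Mbps.
documentary: 6.502 Mbps × 6000 s = 39012.0 Mb
dashcam clip: 20.862 Mbps × 1320 s = 27537.8 Mb
wedding ceremony recording: 24.032 Mbps × 2460 s = 59118.7 Mb
interview recording: 4.532 Mbps × 2820 s = 12780.2 Mb
short film: 15.032 Mbps × 1080 s = 16234.6 Mb
lecture capture: 3.192 Mbps × 3360 s = 10725.1 Mb
Total: 165408.5 Mb = 20676.1 MB.
At 40 Mbps: 165408.5 / 40 = 4135 s ≈ 68.9 minutes.

69 minutes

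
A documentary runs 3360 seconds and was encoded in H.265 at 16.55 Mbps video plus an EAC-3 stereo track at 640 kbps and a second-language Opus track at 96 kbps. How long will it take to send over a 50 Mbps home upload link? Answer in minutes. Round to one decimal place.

19.4 minutes

Audio total: 640 + 96 = 736 kbps = 0.736 Mbps.
Total bitrate: 17.286 Mbps.
File: 17.286 Mbps × 3360 s = 58081.0 Mb.
At 50 Mbps: 58081.0 / 50 = 1161.6 s ≈ 19.4 minutes.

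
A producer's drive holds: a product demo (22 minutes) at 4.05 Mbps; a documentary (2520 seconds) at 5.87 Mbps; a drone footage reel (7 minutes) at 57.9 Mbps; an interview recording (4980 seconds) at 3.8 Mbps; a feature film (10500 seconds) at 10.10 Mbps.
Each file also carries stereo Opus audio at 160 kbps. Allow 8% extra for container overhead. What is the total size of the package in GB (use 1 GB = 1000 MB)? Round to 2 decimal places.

Audio: 160 kbps = 0.160 Mbps.
product demo: 4.210 Mbps × 1320 s × 1.08 = 6001.8 Mb
documentary: 6.030 Mbps × 2520 s × 1.08 = 16411.2 Mb
drone footage reel: 58.060 Mbps × 420 s × 1.08 = 26336.0 Mb
interview recording: 3.960 Mbps × 4980 s × 1.08 = 21298.5 Mb
feature film: 10.260 Mbps × 10500 s × 1.08 = 116348.4 Mb
Total: 186395.9 Mb = 23299.5 MB.
= 23.30 GB.

23.30 GB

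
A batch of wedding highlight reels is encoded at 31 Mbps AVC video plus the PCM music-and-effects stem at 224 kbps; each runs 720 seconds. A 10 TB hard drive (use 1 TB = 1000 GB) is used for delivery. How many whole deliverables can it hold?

3558

Audio: 224 kbps = 0.224 Mbps.
Total bitrate: 31.224 Mbps.
Per item: 31.224 Mbps × 720 s = 22,481 Mb = 2,810 MB.
Capacity: 10 TB = 80,000,000 Mb; 3558.52 items → 3558 complete.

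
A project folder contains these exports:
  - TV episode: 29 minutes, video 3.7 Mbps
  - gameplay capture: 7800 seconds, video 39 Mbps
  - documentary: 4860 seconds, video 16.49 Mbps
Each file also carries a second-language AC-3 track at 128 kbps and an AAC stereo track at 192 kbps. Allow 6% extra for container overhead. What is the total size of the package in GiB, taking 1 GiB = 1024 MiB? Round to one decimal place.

48.8 GiB

Audio total: 128 + 192 = 320 kbps = 0.320 Mbps.
TV episode: 4.020 Mbps × 1740 s × 1.06 = 7414.5 Mb
gameplay capture: 39.320 Mbps × 7800 s × 1.06 = 325097.8 Mb
documentary: 16.810 Mbps × 4860 s × 1.06 = 86598.4 Mb
Total: 419110.6 Mb = 52388.8 MB.
= 48.79 GiB.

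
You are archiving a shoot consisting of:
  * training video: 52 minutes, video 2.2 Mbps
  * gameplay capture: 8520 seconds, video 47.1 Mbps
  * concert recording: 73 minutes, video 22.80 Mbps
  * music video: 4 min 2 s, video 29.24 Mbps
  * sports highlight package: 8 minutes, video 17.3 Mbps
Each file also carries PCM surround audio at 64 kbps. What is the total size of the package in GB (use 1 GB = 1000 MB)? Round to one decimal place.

65.6 GB

Audio: 64 kbps = 0.064 Mbps.
training video: 2.264 Mbps × 3120 s = 7063.7 Mb
gameplay capture: 47.164 Mbps × 8520 s = 401837.3 Mb
concert recording: 22.864 Mbps × 4380 s = 100144.3 Mb
music video: 29.304 Mbps × 242 s = 7091.6 Mb
sports highlight package: 17.364 Mbps × 480 s = 8334.7 Mb
Total: 524471.6 Mb = 65558.9 MB.
= 65.56 GB.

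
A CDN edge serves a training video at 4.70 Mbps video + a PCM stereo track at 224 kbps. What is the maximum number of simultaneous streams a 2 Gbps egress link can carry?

406

Audio: 224 kbps = 0.224 Mbps.
Per-viewer media rate: 4.924 Mbps.
2 Gbps = 2,000 Mbps; 2,000 / 4.924 = 406.17 → 406 viewers.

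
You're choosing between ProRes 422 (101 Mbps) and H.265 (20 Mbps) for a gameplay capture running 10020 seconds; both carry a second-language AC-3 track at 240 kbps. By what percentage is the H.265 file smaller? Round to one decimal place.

Audio: 240 kbps = 0.240 Mbps.
ProRes 422: 101.240 Mbps × 10020 s = 1014424.8 Mb = 118.095 GiB.
H.265: 20.240 Mbps × 10020 s = 202804.8 Mb = 23.610 GiB.
Reduction: (1 − 23.610/118.095) × 100 = 80.01%.

80.0%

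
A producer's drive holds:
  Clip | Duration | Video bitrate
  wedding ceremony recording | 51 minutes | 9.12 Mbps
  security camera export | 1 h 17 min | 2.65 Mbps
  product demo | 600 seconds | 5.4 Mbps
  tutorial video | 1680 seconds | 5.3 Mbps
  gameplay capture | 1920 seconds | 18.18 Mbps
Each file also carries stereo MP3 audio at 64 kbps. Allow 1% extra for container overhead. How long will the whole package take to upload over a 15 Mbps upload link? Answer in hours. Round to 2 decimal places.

1.65 hours

Audio: 64 kbps = 0.064 Mbps.
wedding ceremony recording: 9.184 Mbps × 3060 s × 1.01 = 28384.1 Mb
security camera export: 2.714 Mbps × 4620 s × 1.01 = 12664.1 Mb
product demo: 5.464 Mbps × 600 s × 1.01 = 3311.2 Mb
tutorial video: 5.364 Mbps × 1680 s × 1.01 = 9101.6 Mb
gameplay capture: 18.244 Mbps × 1920 s × 1.01 = 35378.8 Mb
Total: 88839.7 Mb = 11105.0 MB.
At 15 Mbps: 88839.7 / 15 = 5923 s ≈ 1.65 hours.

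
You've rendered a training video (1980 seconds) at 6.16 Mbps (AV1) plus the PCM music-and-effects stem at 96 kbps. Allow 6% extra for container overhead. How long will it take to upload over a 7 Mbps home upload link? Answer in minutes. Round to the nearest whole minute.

Audio: 96 kbps = 0.096 Mbps.
Total bitrate: 6.256 Mbps.
File: 6.256 Mbps × 1980 s = 12386.9 Mb.
With 6% container overhead: ×1.06. → 13130.1 Mb.
At 7 Mbps: 13130.1 / 7 = 1875.7 s ≈ 31.3 minutes.

31 minutes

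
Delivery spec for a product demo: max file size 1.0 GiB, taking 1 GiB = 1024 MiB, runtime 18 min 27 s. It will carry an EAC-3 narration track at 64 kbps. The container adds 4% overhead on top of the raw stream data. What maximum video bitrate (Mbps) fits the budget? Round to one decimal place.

7.4 Mbps

Budget: 1.0 GiB = 8589.9 Mb.
Stream payload after overhead: 8589.9 / 1.04 = 8259.6 Mb.
18 min 27 s = 1107 s
Total bitrate budget: 8259.6 Mb / 1107 s = 7.461 Mbps.
Audio: 64 kbps = 0.064 Mbps.
Video: 7.461 − 0.064 = 7.397 Mbps.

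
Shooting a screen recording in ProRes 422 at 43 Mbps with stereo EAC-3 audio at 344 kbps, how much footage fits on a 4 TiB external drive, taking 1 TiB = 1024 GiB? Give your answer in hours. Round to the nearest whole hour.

225 hours

Audio: 344 kbps = 0.344 Mbps.
Total bitrate: 43 + 0.344 = 43.344 Mbps.
Capacity: 4 TiB = 35,184,372 Mb.
Recording time: 35,184,372 / 43.344 = 811,747 s ≈ 225 hours.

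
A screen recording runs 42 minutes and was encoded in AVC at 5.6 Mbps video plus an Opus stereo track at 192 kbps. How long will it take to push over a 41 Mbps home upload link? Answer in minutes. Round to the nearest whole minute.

42 min = 2520 s
Audio: 192 kbps = 0.192 Mbps.
Total bitrate: 5.792 Mbps.
File: 5.792 Mbps × 2520 s = 14595.8 Mb.
At 41 Mbps: 14595.8 / 41 = 356.0 s ≈ 5.93 minutes.

6 minutes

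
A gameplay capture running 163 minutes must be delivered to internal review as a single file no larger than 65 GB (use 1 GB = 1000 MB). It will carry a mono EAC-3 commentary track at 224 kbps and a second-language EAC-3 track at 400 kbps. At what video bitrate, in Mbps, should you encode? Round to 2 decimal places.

52.55 Mbps

Budget: 65 GB = 520000.0 Mb.
163 min = 9780 s
Total bitrate budget: 520000.0 Mb / 9780 s = 53.170 Mbps.
Audio total: 224 + 400 = 624 kbps = 0.624 Mbps.
Video: 53.170 − 0.624 = 52.546 Mbps.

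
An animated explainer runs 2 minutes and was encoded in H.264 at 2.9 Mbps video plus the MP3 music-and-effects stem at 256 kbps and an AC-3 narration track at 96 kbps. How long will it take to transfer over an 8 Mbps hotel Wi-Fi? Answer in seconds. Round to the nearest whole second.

2 min = 120 s
Audio total: 256 + 96 = 352 kbps = 0.352 Mbps.
Total bitrate: 3.252 Mbps.
File: 3.252 Mbps × 120 s = 390.2 Mb.
At 8 Mbps: 390.2 / 8 = 48.8 s ≈ 48.8 seconds.

49 seconds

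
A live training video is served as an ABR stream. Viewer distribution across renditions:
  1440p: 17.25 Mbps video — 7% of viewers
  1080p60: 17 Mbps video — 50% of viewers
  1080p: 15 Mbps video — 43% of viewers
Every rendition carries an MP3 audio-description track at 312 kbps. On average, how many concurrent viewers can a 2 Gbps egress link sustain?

121

Audio: 312 kbps = 0.312 Mbps.
Average per-viewer bitrate: 0.07×17.562 + 0.50×17.312 + 0.43×15.312 = 16.470 Mbps.
2 Gbps = 2,000 Mbps; 2,000 / 16.470 = 121.44 → 121.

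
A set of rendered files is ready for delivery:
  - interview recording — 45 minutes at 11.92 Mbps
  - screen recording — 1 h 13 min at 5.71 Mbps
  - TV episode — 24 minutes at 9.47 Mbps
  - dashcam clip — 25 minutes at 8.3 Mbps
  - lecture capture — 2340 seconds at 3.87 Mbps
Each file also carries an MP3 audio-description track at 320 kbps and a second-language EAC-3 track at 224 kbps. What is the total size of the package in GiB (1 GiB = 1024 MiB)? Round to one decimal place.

11.5 GiB

Audio total: 320 + 224 = 544 kbps = 0.544 Mbps.
interview recording: 12.464 Mbps × 2700 s = 33652.8 Mb
screen recording: 6.254 Mbps × 4380 s = 27392.5 Mb
TV episode: 10.014 Mbps × 1440 s = 14420.2 Mb
dashcam clip: 8.844 Mbps × 1500 s = 13266.0 Mb
lecture capture: 4.414 Mbps × 2340 s = 10328.8 Mb
Total: 99060.2 Mb = 12382.5 MB.
= 11.53 GiB.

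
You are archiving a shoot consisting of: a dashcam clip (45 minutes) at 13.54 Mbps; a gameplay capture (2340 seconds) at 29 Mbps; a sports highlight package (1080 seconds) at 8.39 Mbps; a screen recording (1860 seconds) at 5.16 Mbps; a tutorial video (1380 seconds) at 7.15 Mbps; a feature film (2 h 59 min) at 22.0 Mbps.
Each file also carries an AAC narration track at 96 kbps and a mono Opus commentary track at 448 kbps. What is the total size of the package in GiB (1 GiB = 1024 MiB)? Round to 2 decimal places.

Audio total: 96 + 448 = 544 kbps = 0.544 Mbps.
dashcam clip: 14.084 Mbps × 2700 s = 38026.8 Mb
gameplay capture: 29.544 Mbps × 2340 s = 69133.0 Mb
sports highlight package: 8.934 Mbps × 1080 s = 9648.7 Mb
screen recording: 5.704 Mbps × 1860 s = 10609.4 Mb
tutorial video: 7.694 Mbps × 1380 s = 10617.7 Mb
feature film: 22.544 Mbps × 10740 s = 242122.6 Mb
Total: 380158.2 Mb = 47519.8 MB.
= 44.26 GiB.

44.26 GiB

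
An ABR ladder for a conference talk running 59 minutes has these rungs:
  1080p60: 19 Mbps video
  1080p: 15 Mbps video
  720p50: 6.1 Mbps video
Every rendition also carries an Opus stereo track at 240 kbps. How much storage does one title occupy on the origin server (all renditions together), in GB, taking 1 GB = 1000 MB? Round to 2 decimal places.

59 min = 3540 s
Audio: 240 kbps = 0.240 Mbps.
Sum of rendition bitrates: (19+0.240) + (15+0.240) + (6.1+0.240) = 40.820 Mbps.
× 3540 s = 144,503 Mb = 18,063 MB = 18.06 GB.

18.06 GB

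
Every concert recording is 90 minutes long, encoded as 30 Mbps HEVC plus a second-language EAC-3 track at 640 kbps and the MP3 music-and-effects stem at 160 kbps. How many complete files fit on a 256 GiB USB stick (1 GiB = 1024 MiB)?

90 min = 5400 s
Audio total: 640 + 160 = 800 kbps = 0.800 Mbps.
Total bitrate: 30.800 Mbps.
Per item: 30.800 Mbps × 5400 s = 166,320 Mb = 20,790 MB.
Capacity: 256 GiB = 2,199,023 Mb; 13.22 items → 13 complete.

13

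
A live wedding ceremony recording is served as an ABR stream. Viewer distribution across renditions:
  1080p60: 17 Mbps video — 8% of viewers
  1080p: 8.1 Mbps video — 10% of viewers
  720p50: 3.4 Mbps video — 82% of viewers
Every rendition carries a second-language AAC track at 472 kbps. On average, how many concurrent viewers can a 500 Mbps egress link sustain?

Audio: 472 kbps = 0.472 Mbps.
Average per-viewer bitrate: 0.08×17.472 + 0.10×8.572 + 0.82×3.872 = 5.430 Mbps.
500 Mbps = 500.0 Mbps; 500.0 / 5.430 = 92.08 → 92.

92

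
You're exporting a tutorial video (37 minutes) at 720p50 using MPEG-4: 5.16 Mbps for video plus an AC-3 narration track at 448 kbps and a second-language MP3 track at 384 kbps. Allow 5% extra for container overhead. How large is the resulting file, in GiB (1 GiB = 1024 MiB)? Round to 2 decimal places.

37 min = 2220 s
Audio total: 448 + 384 = 832 kbps = 0.832 Mbps.
Total bitrate: 5.16 + 0.832 = 5.992 Mbps.
Stream data: 5.992 Mbps × 2220 s = 13302.2 Mb.
With 5% container overhead: ×1.05.
13,967 Mb = 1,745,919,000 bytes ÷ 1,073,741,824 = 1.626 GiB.

1.63 GiB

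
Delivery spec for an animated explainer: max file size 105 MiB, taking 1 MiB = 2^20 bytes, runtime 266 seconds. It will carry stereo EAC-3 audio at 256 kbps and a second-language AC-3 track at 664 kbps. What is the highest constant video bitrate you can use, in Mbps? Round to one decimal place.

2.4 Mbps

Budget: 105 MiB = 880.8 Mb.
Total bitrate budget: 880.8 Mb / 266 s = 3.311 Mbps.
Audio total: 256 + 664 = 920 kbps = 0.920 Mbps.
Video: 3.311 − 0.920 = 2.391 Mbps.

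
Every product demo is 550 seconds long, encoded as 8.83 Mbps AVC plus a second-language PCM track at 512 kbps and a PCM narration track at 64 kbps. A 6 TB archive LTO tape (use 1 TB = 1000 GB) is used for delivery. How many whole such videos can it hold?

Audio total: 512 + 64 = 576 kbps = 0.576 Mbps.
Total bitrate: 9.406 Mbps.
Per item: 9.406 Mbps × 550 s = 5,173 Mb = 646.7 MB.
Capacity: 6 TB = 48,000,000 Mb; 9278.41 items → 9278 complete.

9278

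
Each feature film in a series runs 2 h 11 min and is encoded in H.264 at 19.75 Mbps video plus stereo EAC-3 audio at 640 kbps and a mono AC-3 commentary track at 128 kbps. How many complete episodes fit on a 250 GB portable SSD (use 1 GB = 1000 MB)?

12

2 h 11 min = 131 min = 7860 s
Audio total: 640 + 128 = 768 kbps = 0.768 Mbps.
Total bitrate: 20.518 Mbps.
Per item: 20.518 Mbps × 7860 s = 161,271 Mb = 20,159 MB.
Capacity: 250 GB = 2,000,000 Mb; 12.40 items → 12 complete.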